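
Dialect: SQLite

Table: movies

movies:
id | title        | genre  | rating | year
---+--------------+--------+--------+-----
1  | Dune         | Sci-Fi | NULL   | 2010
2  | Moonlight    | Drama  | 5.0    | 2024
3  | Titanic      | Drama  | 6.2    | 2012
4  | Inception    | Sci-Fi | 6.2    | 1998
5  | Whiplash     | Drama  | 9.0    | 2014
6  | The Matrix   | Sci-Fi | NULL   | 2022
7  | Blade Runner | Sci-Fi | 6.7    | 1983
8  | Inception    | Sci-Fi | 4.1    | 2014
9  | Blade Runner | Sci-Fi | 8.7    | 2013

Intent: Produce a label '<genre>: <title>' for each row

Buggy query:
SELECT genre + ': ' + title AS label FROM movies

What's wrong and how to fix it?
Bug: SQLite uses || for string concatenation; + coerces text to numbers (yielding 0)

Fix: Replace + with || to concatenate text

Corrected query:
SELECT genre || ': ' || title AS label FROM movies

Result:
label               
--------------------
Sci-Fi: Dune        
Drama: Moonlight    
Drama: Titanic      
Sci-Fi: Inception   
Drama: Whiplash     
Sci-Fi: The Matrix  
Sci-Fi: Blade Runner
Sci-Fi: Inception   
Sci-Fi: Blade Runner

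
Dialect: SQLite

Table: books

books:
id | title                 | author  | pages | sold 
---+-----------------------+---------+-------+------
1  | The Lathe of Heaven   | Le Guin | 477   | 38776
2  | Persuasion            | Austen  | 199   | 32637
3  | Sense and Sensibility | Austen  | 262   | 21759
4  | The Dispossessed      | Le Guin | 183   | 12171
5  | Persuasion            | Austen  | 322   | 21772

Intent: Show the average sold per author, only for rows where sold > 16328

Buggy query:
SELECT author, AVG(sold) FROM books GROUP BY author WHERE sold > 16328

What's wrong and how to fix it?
Bug: WHERE cannot follow GROUP BY

Fix: Move the WHERE clause before GROUP BY

Corrected query:
SELECT author, AVG(sold) FROM books WHERE sold > 16328 GROUP BY author

Result:
author  | AVG(sold)   
--------+-------------
Austen  | 25389.333333
Le Guin | 38776       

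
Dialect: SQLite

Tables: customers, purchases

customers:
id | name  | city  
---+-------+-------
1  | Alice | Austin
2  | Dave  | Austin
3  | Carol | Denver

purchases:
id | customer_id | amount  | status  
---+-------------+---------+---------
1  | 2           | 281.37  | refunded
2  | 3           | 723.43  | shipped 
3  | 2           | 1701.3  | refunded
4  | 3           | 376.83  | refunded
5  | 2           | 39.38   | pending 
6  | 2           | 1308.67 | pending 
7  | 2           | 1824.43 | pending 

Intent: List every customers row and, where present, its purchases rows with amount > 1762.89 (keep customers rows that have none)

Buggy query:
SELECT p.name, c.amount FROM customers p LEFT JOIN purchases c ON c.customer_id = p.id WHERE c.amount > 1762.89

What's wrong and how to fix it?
Bug: Filtering c.amount in WHERE discards the NULL rows produced by LEFT JOIN, turning it into an inner join

Fix: Move the right-table condition into the ON clause so unmatched parents are kept

Corrected query:
SELECT p.name, c.amount FROM customers p LEFT JOIN purchases c ON c.customer_id = p.id AND c.amount > 1762.89

Result:
name  | amount 
------+--------
Alice | NULL   
Dave  | 1824.43
Carol | NULL   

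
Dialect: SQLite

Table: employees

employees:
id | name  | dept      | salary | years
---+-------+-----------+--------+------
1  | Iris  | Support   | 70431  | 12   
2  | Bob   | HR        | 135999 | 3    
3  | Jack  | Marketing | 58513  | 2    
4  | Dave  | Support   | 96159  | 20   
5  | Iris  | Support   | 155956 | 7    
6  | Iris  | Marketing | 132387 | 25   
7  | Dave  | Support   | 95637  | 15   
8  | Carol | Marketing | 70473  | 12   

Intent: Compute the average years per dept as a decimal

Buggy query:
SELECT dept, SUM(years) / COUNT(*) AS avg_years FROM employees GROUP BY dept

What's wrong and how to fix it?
Bug: SUM(years) and COUNT(*) are both integers; the division truncates the fractional part

Fix: Multiply by 1.0 (or CAST to REAL) to force floating-point division

Corrected query:
SELECT dept, SUM(years) * 1.0 / COUNT(*) AS avg_years FROM employees GROUP BY dept

Result:
dept      | avg_years
----------+----------
HR        | 3        
Marketing | 13       
Support   | 13.5     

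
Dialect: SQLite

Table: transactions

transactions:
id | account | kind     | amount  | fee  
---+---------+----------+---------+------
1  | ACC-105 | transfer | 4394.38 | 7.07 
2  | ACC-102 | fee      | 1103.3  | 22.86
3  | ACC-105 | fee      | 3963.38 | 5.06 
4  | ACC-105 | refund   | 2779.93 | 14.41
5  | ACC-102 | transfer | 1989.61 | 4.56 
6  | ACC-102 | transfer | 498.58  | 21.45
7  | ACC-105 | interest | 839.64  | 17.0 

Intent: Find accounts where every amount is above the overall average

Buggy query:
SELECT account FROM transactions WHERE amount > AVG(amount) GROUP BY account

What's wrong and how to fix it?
Bug: AVG() is an aggregate; it can't sit directly in WHERE

Fix: Use a subquery for AVG and a HAVING MIN(...) filter so the condition holds for every row in the group

Corrected query:
SELECT account FROM transactions GROUP BY account HAVING MIN(amount) > (SELECT AVG(amount) FROM transactions)

Result:
(no rows)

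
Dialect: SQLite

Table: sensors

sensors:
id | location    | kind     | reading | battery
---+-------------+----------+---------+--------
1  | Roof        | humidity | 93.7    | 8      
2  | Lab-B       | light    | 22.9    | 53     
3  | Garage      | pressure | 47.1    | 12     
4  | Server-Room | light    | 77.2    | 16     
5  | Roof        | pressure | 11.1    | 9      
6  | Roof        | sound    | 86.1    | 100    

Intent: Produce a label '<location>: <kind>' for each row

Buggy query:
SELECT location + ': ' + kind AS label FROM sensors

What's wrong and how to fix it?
Bug: '+' is numeric addition; on text columns SQLite converts them to 0 instead of concatenating

Fix: Use the || operator for string concatenation

Corrected query:
SELECT location || ': ' || kind AS label FROM sensors

Result:
label             
------------------
Roof: humidity    
Lab-B: light      
Garage: pressure  
Server-Room: light
Roof: pressure    
Roof: sound       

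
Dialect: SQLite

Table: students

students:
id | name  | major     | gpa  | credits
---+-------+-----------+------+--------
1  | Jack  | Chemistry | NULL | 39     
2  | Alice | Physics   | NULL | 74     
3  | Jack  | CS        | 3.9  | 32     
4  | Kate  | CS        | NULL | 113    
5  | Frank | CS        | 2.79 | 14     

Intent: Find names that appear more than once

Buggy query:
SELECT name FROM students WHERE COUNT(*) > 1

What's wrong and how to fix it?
Bug: WHERE can't reference COUNT(*); aggregates are computed after WHERE

Fix: GROUP BY name, then filter groups with HAVING COUNT(*) > 1

Corrected query:
SELECT name FROM students GROUP BY name HAVING COUNT(*) > 1

Result:
name
----
Jack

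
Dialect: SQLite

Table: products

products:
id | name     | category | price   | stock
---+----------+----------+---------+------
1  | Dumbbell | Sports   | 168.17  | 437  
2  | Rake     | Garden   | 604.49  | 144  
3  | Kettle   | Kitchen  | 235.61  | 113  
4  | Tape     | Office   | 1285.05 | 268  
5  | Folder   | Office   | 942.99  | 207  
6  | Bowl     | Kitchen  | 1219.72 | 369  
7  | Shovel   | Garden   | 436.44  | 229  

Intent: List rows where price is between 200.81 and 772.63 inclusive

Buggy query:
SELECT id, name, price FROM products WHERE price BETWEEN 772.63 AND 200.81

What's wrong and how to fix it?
Bug: The bounds are reversed; BETWEEN a AND b requires a <= b to match anything

Fix: Write BETWEEN 200.81 AND 772.63

Corrected query:
SELECT id, name, price FROM products WHERE price BETWEEN 200.81 AND 772.63

Result:
id | name   | price 
---+--------+-------
2  | Rake   | 604.49
3  | Kettle | 235.61
7  | Shovel | 436.44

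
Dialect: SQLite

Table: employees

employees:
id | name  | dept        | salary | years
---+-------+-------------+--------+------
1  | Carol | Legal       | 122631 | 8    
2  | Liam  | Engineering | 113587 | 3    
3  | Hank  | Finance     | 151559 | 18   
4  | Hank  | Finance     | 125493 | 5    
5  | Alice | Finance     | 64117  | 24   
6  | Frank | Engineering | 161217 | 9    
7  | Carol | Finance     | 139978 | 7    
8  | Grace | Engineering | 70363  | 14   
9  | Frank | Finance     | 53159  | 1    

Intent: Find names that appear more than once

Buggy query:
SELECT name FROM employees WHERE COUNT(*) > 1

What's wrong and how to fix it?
Bug: COUNT(*) is an aggregate and cannot be used in WHERE

Fix: GROUP BY name, then filter groups with HAVING COUNT(*) > 1

Corrected query:
SELECT name FROM employees GROUP BY name HAVING COUNT(*) > 1

Result:
name 
-----
Carol
Frank
Hank 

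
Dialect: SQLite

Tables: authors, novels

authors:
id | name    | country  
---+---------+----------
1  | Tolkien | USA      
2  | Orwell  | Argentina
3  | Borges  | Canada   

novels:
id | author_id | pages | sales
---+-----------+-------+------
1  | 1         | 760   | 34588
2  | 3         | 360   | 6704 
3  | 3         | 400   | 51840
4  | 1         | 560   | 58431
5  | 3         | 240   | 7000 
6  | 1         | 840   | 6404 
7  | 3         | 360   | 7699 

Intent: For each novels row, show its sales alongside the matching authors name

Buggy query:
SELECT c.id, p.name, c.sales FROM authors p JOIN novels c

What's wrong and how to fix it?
Bug: Missing join condition: each novels row is matched to all authors rows instead of just its own

Fix: Add ON c.author_id = p.id to the JOIN

Corrected query:
SELECT c.id, p.name, c.sales FROM authors p JOIN novels c ON c.author_id = p.id

Result:
id | name    | sales
---+---------+------
1  | Tolkien | 34588
2  | Borges  | 6704 
3  | Borges  | 51840
4  | Tolkien | 58431
5  | Borges  | 7000 
6  | Tolkien | 6404 
7  | Borges  | 7699 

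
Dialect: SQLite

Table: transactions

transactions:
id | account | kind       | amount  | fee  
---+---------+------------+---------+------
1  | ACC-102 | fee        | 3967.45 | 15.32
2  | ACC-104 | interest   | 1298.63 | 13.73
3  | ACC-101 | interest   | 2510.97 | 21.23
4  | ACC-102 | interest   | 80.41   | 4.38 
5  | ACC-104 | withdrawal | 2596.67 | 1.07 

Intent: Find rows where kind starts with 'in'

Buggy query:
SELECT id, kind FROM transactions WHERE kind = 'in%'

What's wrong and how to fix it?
Bug: Wildcards only work with LIKE; '=' treats '%' as a literal character

Fix: Replace '=' with LIKE so 'in%' is treated as a pattern

Corrected query:
SELECT id, kind FROM transactions WHERE kind LIKE 'in%'

Result:
id | kind    
---+---------
2  | interest
3  | interest
4  | interest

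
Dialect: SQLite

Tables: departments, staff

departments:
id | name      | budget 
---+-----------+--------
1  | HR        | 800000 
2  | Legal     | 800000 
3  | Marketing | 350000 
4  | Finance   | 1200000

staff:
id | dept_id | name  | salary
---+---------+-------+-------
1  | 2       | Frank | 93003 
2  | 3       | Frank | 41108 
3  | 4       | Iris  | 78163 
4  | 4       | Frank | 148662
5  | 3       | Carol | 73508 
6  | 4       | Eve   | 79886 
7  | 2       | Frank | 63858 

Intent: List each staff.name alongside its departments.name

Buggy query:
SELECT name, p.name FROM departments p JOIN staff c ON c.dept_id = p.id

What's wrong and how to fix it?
Bug: 'name' exists in both joined tables, so the database can't tell which one is meant

Fix: Qualify the column with its table alias (c.name)

Corrected query:
SELECT c.name, p.name FROM departments p JOIN staff c ON c.dept_id = p.id

Result:
name  | name     
------+----------
Frank | Legal    
Frank | Marketing
Iris  | Finance  
Frank | Finance  
Carol | Marketing
Eve   | Finance  
Frank | Legal    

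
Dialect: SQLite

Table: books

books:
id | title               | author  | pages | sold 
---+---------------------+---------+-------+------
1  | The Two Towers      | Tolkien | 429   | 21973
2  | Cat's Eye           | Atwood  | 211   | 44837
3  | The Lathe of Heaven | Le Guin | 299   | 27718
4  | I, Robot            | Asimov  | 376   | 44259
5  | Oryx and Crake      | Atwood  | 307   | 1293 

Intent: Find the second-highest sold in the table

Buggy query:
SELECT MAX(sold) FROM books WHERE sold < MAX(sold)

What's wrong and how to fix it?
Bug: MAX(sold) on the right of the comparison is an aggregate-in-WHERE error

Fix: Put the inner MAX in a scalar subquery

Corrected query:
SELECT MAX(sold) FROM books WHERE sold < (SELECT MAX(sold) FROM books)

Result:
MAX(sold)
---------
44259    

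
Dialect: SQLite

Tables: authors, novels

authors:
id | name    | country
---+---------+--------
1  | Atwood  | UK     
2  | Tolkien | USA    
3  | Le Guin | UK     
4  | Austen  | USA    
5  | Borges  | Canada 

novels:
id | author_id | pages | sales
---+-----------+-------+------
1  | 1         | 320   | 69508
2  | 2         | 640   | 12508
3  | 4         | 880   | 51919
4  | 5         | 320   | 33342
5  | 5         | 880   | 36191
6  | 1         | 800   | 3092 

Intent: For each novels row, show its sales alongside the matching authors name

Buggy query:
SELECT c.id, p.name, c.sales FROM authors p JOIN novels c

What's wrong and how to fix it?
Bug: JOIN with no ON clause produces a cartesian product; every novels row pairs with every authors row

Fix: Add ON c.author_id = p.id to the JOIN

Corrected query:
SELECT c.id, p.name, c.sales FROM authors p JOIN novels c ON c.author_id = p.id

Result:
id | name    | sales
---+---------+------
1  | Atwood  | 69508
2  | Tolkien | 12508
3  | Austen  | 51919
4  | Borges  | 33342
5  | Borges  | 36191
6  | Atwood  | 3092 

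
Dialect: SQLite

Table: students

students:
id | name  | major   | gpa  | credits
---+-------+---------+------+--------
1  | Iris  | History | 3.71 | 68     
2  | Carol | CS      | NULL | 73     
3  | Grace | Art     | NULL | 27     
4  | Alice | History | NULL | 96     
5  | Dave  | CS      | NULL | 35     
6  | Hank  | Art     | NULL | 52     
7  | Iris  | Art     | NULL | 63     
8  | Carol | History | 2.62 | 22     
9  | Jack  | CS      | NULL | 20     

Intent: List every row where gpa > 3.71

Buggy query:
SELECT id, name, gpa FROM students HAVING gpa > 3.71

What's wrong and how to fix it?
Bug: This is a non-aggregate query (no GROUP BY, no aggregates), so in SQLite the HAVING clause is invalid here; a row-level condition belongs in WHERE

Fix: Replace HAVING with WHERE since the condition applies to individual rows

Corrected query:
SELECT id, name, gpa FROM students WHERE gpa > 3.71

Result:
(no rows)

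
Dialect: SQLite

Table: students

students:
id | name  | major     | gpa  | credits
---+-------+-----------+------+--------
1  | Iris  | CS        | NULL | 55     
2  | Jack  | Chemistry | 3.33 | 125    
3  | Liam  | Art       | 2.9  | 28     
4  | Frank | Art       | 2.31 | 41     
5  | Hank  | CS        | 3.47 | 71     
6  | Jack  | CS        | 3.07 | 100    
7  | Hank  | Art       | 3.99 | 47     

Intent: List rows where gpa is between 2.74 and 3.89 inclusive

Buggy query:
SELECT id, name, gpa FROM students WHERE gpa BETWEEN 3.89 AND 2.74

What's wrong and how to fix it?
Bug: The bounds are reversed; BETWEEN a AND b requires a <= b to match anything

Fix: Write BETWEEN 2.74 AND 3.89

Corrected query:
SELECT id, name, gpa FROM students WHERE gpa BETWEEN 2.74 AND 3.89

Result:
id | name | gpa 
---+------+-----
2  | Jack | 3.33
3  | Liam | 2.9 
5  | Hank | 3.47
6  | Jack | 3.07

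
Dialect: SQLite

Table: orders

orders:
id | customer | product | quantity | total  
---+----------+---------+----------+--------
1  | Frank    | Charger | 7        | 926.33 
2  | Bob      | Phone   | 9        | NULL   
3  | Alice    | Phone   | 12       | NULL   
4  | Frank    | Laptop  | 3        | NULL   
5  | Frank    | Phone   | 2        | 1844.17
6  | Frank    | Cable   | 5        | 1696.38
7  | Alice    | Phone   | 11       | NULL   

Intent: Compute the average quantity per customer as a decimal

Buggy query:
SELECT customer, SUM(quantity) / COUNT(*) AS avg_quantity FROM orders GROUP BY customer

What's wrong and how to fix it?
Bug: SUM(quantity) and COUNT(*) are both integers; the division truncates the fractional part

Fix: Multiply by 1.0 (or CAST to REAL) to force floating-point division

Corrected query:
SELECT customer, SUM(quantity) * 1.0 / COUNT(*) AS avg_quantity FROM orders GROUP BY customer

Result:
customer | avg_quantity
---------+-------------
Alice    | 11.5        
Bob      | 9           
Frank    | 4.25        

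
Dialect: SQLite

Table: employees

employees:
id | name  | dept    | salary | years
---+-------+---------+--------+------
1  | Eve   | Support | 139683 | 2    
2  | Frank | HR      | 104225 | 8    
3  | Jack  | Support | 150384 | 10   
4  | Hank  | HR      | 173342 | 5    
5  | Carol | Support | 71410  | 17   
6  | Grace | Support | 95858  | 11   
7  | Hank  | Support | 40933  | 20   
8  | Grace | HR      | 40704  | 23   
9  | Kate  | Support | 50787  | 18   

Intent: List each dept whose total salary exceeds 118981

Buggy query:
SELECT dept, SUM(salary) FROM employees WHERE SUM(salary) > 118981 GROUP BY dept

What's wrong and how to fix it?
Bug: Aggregate functions cannot appear in a WHERE clause

Fix: Use HAVING (which filters groups after aggregation) instead of WHERE

Corrected query:
SELECT dept, SUM(salary) FROM employees GROUP BY dept HAVING SUM(salary) > 118981

Result:
dept    | SUM(salary)
--------+------------
HR      | 318271     
Support | 549055     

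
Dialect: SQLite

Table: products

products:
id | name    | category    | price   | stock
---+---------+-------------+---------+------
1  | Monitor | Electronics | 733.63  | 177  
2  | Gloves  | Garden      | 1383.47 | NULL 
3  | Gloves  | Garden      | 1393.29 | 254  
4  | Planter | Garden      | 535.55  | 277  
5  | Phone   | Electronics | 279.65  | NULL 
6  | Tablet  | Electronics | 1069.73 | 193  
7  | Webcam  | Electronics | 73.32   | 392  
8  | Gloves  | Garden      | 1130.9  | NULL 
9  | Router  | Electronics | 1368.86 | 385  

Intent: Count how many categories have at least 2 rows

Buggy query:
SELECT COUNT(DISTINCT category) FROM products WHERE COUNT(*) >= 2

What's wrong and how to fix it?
Bug: WHERE filters individual rows, not groups, so a group-level COUNT is invalid there

Fix: Group first with HAVING COUNT(*) >= 2, then COUNT the resulting groups

Corrected query:
SELECT COUNT(*) FROM (SELECT category FROM products GROUP BY category HAVING COUNT(*) >= 2)

Result:
COUNT(*)
--------
2       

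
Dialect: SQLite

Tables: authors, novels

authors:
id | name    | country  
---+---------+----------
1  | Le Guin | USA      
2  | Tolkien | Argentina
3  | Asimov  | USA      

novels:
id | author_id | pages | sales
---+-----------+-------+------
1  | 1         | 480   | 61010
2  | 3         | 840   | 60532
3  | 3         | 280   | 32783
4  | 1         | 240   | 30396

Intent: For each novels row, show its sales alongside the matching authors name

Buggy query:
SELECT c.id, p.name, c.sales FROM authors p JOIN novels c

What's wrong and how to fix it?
Bug: Missing join condition: each novels row is matched to all authors rows instead of just its own

Fix: Specify the join condition linking the foreign key to the parent id

Corrected query:
SELECT c.id, p.name, c.sales FROM authors p JOIN novels c ON c.author_id = p.id

Result:
id | name    | sales
---+---------+------
1  | Le Guin | 61010
2  | Asimov  | 60532
3  | Asimov  | 32783
4  | Le Guin | 30396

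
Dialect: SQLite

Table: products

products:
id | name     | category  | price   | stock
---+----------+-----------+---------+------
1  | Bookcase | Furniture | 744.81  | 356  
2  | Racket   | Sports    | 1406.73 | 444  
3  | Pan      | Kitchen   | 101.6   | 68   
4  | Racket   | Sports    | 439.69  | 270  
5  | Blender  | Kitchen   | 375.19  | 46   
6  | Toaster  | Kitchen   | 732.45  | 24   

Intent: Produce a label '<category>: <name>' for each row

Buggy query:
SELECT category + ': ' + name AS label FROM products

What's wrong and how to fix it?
Bug: '+' is numeric addition; on text columns SQLite converts them to 0 instead of concatenating

Fix: Replace + with || to concatenate text

Corrected query:
SELECT category || ': ' || name AS label FROM products

Result:
label              
-------------------
Furniture: Bookcase
Sports: Racket     
Kitchen: Pan       
Sports: Racket     
Kitchen: Blender   
Kitchen: Toaster   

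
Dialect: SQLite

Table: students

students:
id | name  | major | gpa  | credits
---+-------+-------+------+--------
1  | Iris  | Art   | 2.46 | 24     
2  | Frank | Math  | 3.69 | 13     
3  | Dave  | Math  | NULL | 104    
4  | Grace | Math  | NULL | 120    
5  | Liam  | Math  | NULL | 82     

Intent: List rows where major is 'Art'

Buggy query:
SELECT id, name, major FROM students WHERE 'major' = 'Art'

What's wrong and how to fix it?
Bug: Single quotes denote string literals in SQL; the column name is being compared as a constant string

Fix: Remove the quotes around the column name (or use double quotes for an identifier)

Corrected query:
SELECT id, name, major FROM students WHERE major = 'Art'

Result:
id | name | major
---+------+------
1  | Iris | Art  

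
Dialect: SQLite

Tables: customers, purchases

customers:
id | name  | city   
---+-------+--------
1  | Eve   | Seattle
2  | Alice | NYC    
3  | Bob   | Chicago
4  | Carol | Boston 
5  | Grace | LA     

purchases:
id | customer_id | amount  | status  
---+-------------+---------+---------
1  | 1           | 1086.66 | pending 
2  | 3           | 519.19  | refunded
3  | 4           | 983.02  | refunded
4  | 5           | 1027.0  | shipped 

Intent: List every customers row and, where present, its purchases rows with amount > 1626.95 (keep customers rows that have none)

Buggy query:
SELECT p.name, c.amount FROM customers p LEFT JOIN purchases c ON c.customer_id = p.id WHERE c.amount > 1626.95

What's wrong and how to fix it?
Bug: Filtering c.amount in WHERE discards the NULL rows produced by LEFT JOIN, turning it into an inner join

Fix: Move the right-table condition into the ON clause so unmatched parents are kept

Corrected query:
SELECT p.name, c.amount FROM customers p LEFT JOIN purchases c ON c.customer_id = p.id AND c.amount > 1626.95

Result:
name  | amount
------+-------
Eve   | NULL  
Alice | NULL  
Bob   | NULL  
Carol | NULL  
Grace | NULL  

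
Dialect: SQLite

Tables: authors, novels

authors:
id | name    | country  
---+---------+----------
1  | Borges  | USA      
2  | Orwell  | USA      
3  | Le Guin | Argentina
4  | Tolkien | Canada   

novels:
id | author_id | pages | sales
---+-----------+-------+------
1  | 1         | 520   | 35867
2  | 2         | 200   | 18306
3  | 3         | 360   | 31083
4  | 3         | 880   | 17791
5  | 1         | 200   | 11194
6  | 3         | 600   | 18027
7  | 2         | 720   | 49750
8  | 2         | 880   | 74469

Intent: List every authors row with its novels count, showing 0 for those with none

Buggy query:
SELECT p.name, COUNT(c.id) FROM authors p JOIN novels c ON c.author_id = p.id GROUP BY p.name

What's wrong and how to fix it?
Bug: An inner join excludes parents with zero children

Fix: Use LEFT JOIN so parents without children still appear (COUNT(c.id) gives 0)

Corrected query:
SELECT p.name, COUNT(c.id) FROM authors p LEFT JOIN novels c ON c.author_id = p.id GROUP BY p.name

Result:
name    | COUNT(c.id)
--------+------------
Borges  | 2          
Le Guin | 3          
Orwell  | 3          
Tolkien | 0          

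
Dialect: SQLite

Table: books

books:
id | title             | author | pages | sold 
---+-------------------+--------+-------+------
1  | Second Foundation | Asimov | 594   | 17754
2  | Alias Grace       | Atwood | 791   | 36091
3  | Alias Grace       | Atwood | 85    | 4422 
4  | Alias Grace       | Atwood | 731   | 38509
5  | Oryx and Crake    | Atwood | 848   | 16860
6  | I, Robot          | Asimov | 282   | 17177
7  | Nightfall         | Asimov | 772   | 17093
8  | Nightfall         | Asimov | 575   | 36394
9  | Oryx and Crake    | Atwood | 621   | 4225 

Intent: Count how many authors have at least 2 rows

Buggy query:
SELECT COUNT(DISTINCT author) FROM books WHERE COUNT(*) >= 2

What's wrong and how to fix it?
Bug: COUNT(*) cannot appear in WHERE; the per-group count doesn't exist yet

Fix: Group first with HAVING COUNT(*) >= 2, then COUNT the resulting groups

Corrected query:
SELECT COUNT(*) FROM (SELECT author FROM books GROUP BY author HAVING COUNT(*) >= 2)

Result:
COUNT(*)
--------
2       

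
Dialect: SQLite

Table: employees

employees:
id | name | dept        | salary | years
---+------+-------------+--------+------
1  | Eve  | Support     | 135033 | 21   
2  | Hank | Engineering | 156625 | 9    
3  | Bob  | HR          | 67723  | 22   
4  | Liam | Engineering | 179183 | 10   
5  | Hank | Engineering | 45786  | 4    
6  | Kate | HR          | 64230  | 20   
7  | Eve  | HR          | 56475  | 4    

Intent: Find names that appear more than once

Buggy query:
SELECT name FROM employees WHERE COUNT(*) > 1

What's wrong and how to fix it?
Bug: WHERE can't reference COUNT(*); aggregates are computed after WHERE

Fix: Group first, then use HAVING for the count condition

Corrected query:
SELECT name FROM employees GROUP BY name HAVING COUNT(*) > 1

Result:
name
----
Eve 
Hank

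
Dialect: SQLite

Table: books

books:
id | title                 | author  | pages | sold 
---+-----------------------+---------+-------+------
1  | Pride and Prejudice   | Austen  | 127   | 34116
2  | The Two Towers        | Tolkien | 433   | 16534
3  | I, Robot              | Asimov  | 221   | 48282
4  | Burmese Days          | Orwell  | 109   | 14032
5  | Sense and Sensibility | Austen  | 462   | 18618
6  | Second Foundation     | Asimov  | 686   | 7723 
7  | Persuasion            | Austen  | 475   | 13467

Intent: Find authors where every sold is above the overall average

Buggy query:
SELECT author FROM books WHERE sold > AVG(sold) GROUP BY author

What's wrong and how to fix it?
Bug: AVG() is an aggregate; it can't sit directly in WHERE

Fix: Compute the overall average in a scalar subquery and compare each group's MIN against it in HAVING

Corrected query:
SELECT author FROM books GROUP BY author HAVING MIN(sold) > (SELECT AVG(sold) FROM books)

Result:
(no rows)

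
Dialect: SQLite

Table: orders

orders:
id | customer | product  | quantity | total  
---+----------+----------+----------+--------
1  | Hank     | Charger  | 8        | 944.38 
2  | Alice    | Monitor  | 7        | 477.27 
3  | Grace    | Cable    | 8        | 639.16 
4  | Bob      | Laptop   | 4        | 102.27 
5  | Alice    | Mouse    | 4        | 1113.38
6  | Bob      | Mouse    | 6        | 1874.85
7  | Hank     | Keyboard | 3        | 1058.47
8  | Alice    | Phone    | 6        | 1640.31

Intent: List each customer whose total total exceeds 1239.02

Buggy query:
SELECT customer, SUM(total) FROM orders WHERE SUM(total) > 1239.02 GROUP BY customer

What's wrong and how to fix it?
Bug: WHERE runs before GROUP BY, so aggregates aren't available there

Fix: Move the aggregate condition to a HAVING clause

Corrected query:
SELECT customer, SUM(total) FROM orders GROUP BY customer HAVING SUM(total) > 1239.02

Result:
customer | SUM(total)
---------+-----------
Alice    | 3230.96   
Bob      | 1977.12   
Hank     | 2002.85   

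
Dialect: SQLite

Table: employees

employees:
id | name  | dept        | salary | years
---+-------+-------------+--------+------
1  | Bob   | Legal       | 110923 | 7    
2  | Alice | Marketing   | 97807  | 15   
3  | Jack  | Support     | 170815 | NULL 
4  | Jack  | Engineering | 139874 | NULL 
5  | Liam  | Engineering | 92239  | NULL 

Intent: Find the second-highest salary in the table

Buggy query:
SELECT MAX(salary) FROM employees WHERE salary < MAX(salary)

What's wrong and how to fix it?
Bug: The inner MAX is an aggregate inside WHERE, which is not allowed

Fix: Put the inner MAX in a scalar subquery

Corrected query:
SELECT MAX(salary) FROM employees WHERE salary < (SELECT MAX(salary) FROM employees)

Result:
MAX(salary)
-----------
139874     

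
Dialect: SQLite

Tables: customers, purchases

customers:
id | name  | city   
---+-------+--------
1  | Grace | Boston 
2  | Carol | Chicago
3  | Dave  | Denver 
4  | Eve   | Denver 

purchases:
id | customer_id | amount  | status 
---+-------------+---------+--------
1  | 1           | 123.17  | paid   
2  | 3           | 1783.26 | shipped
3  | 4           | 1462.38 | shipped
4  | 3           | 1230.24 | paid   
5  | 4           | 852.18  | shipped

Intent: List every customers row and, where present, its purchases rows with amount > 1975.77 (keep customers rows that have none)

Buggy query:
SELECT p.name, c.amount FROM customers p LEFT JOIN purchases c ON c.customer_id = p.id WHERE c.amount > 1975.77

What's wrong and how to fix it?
Bug: A WHERE condition on the right-hand table after LEFT JOIN drops unmatched parents

Fix: Put 'c.amount > 1975.77' in the JOIN's ON clause instead of WHERE

Corrected query:
SELECT p.name, c.amount FROM customers p LEFT JOIN purchases c ON c.customer_id = p.id AND c.amount > 1975.77

Result:
name  | amount
------+-------
Grace | NULL  
Carol | NULL  
Dave  | NULL  
Eve   | NULL  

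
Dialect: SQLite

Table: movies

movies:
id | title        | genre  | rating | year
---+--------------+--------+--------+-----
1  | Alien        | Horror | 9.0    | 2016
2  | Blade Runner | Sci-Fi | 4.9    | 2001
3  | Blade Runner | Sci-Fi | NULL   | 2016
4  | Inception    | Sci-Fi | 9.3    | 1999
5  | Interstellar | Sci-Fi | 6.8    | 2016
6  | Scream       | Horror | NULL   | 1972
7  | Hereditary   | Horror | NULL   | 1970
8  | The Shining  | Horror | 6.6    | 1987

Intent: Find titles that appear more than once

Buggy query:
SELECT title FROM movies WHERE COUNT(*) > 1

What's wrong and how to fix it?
Bug: WHERE can't reference COUNT(*); aggregates are computed after WHERE

Fix: Group first, then use HAVING for the count condition

Corrected query:
SELECT title FROM movies GROUP BY title HAVING COUNT(*) > 1

Result:
title       
------------
Blade Runner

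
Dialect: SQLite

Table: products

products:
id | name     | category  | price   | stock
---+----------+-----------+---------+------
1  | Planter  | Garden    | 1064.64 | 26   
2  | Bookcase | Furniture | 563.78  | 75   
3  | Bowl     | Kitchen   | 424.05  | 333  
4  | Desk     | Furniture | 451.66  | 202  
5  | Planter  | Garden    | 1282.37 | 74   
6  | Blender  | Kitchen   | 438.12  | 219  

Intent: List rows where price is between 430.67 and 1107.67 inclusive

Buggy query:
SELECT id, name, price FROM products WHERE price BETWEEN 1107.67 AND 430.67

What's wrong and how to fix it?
Bug: BETWEEN expects the lower bound first; with 1107.67 AND 430.67 the range is empty

Fix: Write BETWEEN 430.67 AND 1107.67

Corrected query:
SELECT id, name, price FROM products WHERE price BETWEEN 430.67 AND 1107.67

Result:
id | name     | price  
---+----------+--------
1  | Planter  | 1064.64
2  | Bookcase | 563.78 
4  | Desk     | 451.66 
6  | Blender  | 438.12 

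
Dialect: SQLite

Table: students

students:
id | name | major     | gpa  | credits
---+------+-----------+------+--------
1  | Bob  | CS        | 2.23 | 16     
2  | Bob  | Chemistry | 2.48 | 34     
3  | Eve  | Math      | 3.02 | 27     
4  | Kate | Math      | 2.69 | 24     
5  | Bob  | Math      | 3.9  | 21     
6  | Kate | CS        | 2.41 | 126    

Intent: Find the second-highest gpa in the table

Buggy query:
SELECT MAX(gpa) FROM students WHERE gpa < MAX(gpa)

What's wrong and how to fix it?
Bug: The inner MAX is an aggregate inside WHERE, which is not allowed

Fix: Compute the overall MAX in a subquery, then take MAX of rows below it

Corrected query:
SELECT MAX(gpa) FROM students WHERE gpa < (SELECT MAX(gpa) FROM students)

Result:
MAX(gpa)
--------
3.02    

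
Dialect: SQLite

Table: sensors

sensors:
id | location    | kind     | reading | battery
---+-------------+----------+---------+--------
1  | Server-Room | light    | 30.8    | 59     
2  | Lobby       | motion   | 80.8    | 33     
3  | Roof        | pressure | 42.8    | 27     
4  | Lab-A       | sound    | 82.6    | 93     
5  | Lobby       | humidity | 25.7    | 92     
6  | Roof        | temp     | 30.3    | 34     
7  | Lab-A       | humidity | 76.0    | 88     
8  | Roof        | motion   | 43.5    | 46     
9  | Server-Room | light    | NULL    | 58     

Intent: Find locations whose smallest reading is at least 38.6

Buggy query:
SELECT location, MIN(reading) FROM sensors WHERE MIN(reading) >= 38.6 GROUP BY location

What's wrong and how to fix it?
Bug: MIN() in WHERE is a misuse of aggregate

Fix: Replace WHERE with HAVING after the GROUP BY

Corrected query:
SELECT location, MIN(reading) FROM sensors GROUP BY location HAVING MIN(reading) >= 38.6

Result:
location | MIN(reading)
---------+-------------
Lab-A    | 76          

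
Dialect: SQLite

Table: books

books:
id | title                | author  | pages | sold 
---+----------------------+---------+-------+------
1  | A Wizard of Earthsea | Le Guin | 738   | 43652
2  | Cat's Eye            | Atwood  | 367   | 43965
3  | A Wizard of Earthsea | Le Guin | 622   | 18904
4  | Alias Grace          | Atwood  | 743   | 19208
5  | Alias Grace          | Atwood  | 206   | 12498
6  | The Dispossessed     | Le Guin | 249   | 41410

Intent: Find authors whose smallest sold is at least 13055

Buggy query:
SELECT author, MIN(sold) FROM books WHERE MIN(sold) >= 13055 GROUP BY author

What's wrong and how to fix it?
Bug: Aggregates like MIN are computed per group after WHERE runs

Fix: Replace WHERE with HAVING after the GROUP BY

Corrected query:
SELECT author, MIN(sold) FROM books GROUP BY author HAVING MIN(sold) >= 13055

Result:
author  | MIN(sold)
--------+----------
Le Guin | 18904    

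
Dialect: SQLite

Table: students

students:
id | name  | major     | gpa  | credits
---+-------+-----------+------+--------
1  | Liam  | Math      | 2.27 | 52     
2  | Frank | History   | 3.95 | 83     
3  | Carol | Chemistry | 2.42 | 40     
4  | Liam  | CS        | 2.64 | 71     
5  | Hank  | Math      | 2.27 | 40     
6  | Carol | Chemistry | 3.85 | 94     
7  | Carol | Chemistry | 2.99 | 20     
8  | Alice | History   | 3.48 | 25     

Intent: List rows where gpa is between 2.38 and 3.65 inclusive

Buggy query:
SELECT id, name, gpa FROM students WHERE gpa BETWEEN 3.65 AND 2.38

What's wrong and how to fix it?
Bug: BETWEEN expects the lower bound first; with 3.65 AND 2.38 the range is empty

Fix: Write BETWEEN 2.38 AND 3.65

Corrected query:
SELECT id, name, gpa FROM students WHERE gpa BETWEEN 2.38 AND 3.65

Result:
id | name  | gpa 
---+-------+-----
3  | Carol | 2.42
4  | Liam  | 2.64
7  | Carol | 2.99
8  | Alice | 3.48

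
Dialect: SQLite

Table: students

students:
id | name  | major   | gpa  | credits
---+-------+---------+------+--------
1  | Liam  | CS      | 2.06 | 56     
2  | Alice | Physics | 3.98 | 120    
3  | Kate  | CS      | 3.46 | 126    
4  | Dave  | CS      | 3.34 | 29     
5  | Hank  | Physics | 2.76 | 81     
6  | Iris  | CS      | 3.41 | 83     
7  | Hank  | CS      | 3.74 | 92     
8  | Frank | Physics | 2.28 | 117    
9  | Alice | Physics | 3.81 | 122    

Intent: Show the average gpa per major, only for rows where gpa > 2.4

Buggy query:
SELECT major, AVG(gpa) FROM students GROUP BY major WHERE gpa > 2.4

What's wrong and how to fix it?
Bug: WHERE cannot follow GROUP BY

Fix: Place WHERE between FROM and GROUP BY

Corrected query:
SELECT major, AVG(gpa) FROM students WHERE gpa > 2.4 GROUP BY major

Result:
major   | AVG(gpa)
--------+---------
CS      | 3.4875  
Physics | 3.516667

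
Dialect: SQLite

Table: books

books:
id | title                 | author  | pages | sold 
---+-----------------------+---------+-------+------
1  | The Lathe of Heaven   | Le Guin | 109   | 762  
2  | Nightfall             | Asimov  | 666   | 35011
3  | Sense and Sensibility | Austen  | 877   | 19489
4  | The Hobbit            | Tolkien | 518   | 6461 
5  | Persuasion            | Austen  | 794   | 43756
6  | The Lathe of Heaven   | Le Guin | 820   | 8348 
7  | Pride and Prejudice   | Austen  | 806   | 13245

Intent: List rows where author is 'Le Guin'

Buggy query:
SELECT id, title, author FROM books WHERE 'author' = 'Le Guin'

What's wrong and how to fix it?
Bug: Single quotes denote string literals in SQL; the column name is being compared as a constant string

Fix: Remove the quotes around the column name (or use double quotes for an identifier)

Corrected query:
SELECT id, title, author FROM books WHERE author = 'Le Guin'

Result:
id | title               | author 
---+---------------------+--------
1  | The Lathe of Heaven | Le Guin
6  | The Lathe of Heaven | Le Guin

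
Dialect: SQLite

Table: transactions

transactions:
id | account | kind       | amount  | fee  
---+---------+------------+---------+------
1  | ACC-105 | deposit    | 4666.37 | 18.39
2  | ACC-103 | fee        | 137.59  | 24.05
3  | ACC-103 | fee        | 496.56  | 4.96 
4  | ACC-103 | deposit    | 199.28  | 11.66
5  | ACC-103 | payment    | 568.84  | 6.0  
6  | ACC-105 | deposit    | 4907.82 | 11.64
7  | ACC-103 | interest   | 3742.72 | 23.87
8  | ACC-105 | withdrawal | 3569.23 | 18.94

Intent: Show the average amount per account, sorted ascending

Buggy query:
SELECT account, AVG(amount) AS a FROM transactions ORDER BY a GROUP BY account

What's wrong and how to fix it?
Bug: ORDER BY appears before GROUP BY; SQL clause order requires GROUP BY first

Fix: Move ORDER BY to the end, after GROUP BY

Corrected query:
SELECT account, AVG(amount) AS a FROM transactions GROUP BY account ORDER BY a

Result:
account | a       
--------+---------
ACC-103 | 1028.998
ACC-105 | 4381.14 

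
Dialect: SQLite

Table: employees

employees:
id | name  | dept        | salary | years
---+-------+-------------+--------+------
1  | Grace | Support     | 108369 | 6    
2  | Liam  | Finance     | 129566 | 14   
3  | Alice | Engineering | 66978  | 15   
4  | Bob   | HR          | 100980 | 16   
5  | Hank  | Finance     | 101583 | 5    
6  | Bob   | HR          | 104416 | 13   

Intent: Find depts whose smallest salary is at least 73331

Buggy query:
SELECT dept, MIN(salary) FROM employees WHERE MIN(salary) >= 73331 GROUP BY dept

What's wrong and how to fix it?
Bug: Aggregates like MIN are computed per group after WHERE runs

Fix: Replace WHERE with HAVING after the GROUP BY

Corrected query:
SELECT dept, MIN(salary) FROM employees GROUP BY dept HAVING MIN(salary) >= 73331

Result:
dept    | MIN(salary)
--------+------------
Finance | 101583     
HR      | 100980     
Support | 108369     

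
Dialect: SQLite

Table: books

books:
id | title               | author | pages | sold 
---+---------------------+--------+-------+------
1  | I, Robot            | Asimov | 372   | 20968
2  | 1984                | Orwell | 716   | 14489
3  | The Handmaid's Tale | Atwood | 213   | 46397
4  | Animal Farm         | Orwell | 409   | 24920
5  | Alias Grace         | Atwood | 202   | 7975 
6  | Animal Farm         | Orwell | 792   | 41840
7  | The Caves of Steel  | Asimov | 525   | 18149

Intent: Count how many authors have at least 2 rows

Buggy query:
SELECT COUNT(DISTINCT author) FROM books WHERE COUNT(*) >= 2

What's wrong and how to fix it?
Bug: WHERE filters individual rows, not groups, so a group-level COUNT is invalid there

Fix: Group first with HAVING COUNT(*) >= 2, then COUNT the resulting groups

Corrected query:
SELECT COUNT(*) FROM (SELECT author FROM books GROUP BY author HAVING COUNT(*) >= 2)

Result:
COUNT(*)
--------
3       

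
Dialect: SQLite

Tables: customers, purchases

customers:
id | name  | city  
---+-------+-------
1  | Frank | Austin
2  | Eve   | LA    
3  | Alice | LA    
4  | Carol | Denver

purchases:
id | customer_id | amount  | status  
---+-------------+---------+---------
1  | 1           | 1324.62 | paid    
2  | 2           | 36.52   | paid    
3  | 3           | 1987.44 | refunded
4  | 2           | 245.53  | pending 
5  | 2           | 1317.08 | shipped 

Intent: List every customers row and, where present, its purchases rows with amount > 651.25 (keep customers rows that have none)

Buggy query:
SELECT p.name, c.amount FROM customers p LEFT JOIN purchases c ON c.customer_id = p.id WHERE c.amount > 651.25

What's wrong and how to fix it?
Bug: Filtering c.amount in WHERE discards the NULL rows produced by LEFT JOIN, turning it into an inner join

Fix: Move the right-table condition into the ON clause so unmatched parents are kept

Corrected query:
SELECT p.name, c.amount FROM customers p LEFT JOIN purchases c ON c.customer_id = p.id AND c.amount > 651.25

Result:
name  | amount 
------+--------
Frank | 1324.62
Eve   | 1317.08
Alice | 1987.44
Carol | NULL   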